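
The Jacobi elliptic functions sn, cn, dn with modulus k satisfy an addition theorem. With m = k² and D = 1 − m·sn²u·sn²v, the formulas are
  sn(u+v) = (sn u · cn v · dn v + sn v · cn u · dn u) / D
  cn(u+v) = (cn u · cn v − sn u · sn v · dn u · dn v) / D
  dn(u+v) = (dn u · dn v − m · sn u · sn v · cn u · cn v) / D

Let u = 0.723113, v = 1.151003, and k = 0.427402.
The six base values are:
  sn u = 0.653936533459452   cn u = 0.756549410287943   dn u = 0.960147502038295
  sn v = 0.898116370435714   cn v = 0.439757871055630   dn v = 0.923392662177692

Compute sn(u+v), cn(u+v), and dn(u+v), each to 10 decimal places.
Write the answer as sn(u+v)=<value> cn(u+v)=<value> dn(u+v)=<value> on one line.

m = k² = 0.182672469604
D = 1 − m·sn²u·sn²v = 0.9369899931480459
sn(u+v) = (sn u·cn v·dn v + sn v·cn u·dn u)/D = 0.9179343364114118/0.9369899931480459 = 0.9796629026179756
cn(u+v) = (cn u·cn v − sn u·sn v·dn u·dn v)/D = -0.1880074501090748/0.9369899931480459 = -0.2006504354197188
dn(u+v) = (dn u·dn v − m·sn u·sn v·cn u·cn v)/D = 0.8508994035070554/0.9369899931480459 = 0.9081200543543178

sn(u+v)=0.9796629026 cn(u+v)=-0.2006504354 dn(u+v)=0.9081200544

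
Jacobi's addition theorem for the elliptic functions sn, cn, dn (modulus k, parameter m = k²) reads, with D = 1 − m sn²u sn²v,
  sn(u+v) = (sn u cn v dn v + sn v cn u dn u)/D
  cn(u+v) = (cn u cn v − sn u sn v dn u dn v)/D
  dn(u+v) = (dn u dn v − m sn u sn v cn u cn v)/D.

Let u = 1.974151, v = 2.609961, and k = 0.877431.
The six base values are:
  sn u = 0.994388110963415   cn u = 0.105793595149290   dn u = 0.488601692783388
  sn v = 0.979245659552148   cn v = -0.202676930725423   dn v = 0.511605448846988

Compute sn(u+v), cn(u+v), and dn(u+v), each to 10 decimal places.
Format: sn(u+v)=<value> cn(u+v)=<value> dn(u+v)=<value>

m = k² = 0.769885159761
D = 1 − m·sn²u·sn²v = 0.2700029499334295
sn(u+v) = (sn u·cn v·dn v + sn v·cn u·dn u)/D = -0.05249060332623756/0.2700029499334295 = -0.1944075179148204
cn(u+v) = (cn u·cn v − sn u·sn v·dn u·dn v)/D = -0.2648515235659437/0.2700029499334295 = -0.9809208515360446
dn(u+v) = (dn u·dn v − m·sn u·sn v·cn u·cn v)/D = 0.2660457790323883/0.2700029499334295 = 0.985343971604692

sn(u+v)=-0.1944075179 cn(u+v)=-0.9809208515 dn(u+v)=0.9853439716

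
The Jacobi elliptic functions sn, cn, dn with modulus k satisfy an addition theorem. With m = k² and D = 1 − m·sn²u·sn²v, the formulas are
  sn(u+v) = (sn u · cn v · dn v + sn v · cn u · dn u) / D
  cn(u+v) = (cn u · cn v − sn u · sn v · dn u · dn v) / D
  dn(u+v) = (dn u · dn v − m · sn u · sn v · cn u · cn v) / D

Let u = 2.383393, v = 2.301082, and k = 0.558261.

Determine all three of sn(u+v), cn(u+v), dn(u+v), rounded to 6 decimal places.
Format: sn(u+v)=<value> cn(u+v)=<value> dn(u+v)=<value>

sn(u+v)=-0.920666 cn(u+v)=-0.390351 dn(u+v)=0.857807

sn u = 0.8463946494171568, cn u = -0.5325561918126652, dn u = 0.8813257787698585
sn v = 0.882549701349676, cn v = -0.4702191240768475, dn v = 0.8702031544862231
m = k² = 0.311655344121
D = 1 − m·sn²u·sn²v = 0.8261003365439682
sn(u+v) = (sn u·cn v·dn v + sn v·cn u·dn u)/D = -0.7605625375144951/0.8261003365439682 = -0.9206660545574238
cn(u+v) = (cn u·cn v − sn u·sn v·dn u·dn v)/D = -0.322469211813422/0.8261003365439682 = -0.3903511444656807
dn(u+v) = (dn u·dn v − m·sn u·sn v·cn u·cn v)/D = 0.7086346432121922/0.8261003365439682 = 0.8578069901009852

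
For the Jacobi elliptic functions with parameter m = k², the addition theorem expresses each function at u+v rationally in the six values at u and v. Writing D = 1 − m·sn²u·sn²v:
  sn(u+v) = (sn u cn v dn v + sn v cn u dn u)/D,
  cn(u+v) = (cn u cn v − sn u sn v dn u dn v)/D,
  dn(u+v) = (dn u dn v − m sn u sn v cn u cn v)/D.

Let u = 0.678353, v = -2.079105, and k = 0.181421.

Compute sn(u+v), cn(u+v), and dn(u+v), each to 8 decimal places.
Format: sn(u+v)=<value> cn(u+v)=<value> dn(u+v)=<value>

sn u = 0.6262955447897841, cn u = 0.7795857172732628, dn u = 0.9935239184818424
sn v = -0.8834847634330466, cn v = -0.4684598945285004, dn v = 0.9870711522080902
m = k² = 0.032913579241
D = 1 − m·sn²u·sn²v = 0.989922985448284
sn(u+v) = (sn u·cn v·dn v + sn v·cn u·dn u)/D = -0.9738927822643569/0.989922985448284 = -0.983806615848335
cn(u+v) = (cn u·cn v − sn u·sn v·dn u·dn v)/D = 0.1774270717005539/0.989922985448284 = 0.1792332073390603
dn(u+v) = (dn u·dn v − m·sn u·sn v·cn u·cn v)/D = 0.9740277554441204/0.989922985448284 = 0.9839429630003334

sn(u+v)=-0.98380662 cn(u+v)=0.17923321 dn(u+v)=0.98394296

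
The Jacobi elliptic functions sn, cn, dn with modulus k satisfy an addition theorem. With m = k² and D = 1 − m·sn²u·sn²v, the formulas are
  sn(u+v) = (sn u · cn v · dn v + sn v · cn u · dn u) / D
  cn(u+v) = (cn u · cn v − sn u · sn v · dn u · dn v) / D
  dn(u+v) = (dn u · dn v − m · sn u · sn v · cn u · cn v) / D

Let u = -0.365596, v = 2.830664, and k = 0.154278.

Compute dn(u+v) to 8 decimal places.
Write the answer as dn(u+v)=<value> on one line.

dn(u+v)=0.99511625

sn u = -0.3573297290588005, cn u = 0.9339782999249845, dn u = 0.9984792891357012
sn v = 0.3237948172603748, cn v = -0.9461273256361009, dn v = 0.998751498742527
m = k² = 0.023801701284
D = 1 − m·sn²u·sn²v = 0.9996813704232706
dn(u+v) = (dn u·dn v − m·sn u·sn v·cn u·cn v)/D = 0.9947991749186801/0.9996813704232706 = 0.9951162483877005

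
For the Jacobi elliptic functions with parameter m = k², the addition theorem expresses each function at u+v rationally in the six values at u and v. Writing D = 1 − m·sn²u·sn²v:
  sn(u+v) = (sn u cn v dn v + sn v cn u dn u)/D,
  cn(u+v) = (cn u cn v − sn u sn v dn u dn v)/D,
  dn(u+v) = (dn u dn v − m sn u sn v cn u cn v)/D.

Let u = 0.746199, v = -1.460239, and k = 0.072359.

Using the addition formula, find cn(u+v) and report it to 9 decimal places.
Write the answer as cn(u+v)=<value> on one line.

sn u = 0.6786145710144917, cn u = 0.734494563633263, dn u = 0.9987936772826233
sn v = -0.9936981173986, cn v = 0.1120894797850282, dn v = 0.9974116293147665
m = k² = 0.005235824881
D = 1 − m·sn²u·sn²v = 0.9976191040977968
cn(u+v) = (cn u·cn v − sn u·sn v·dn u·dn v)/D = 0.7541103347170581/0.9976191040977968 = 0.7559100779240215

cn(u+v)=0.755910078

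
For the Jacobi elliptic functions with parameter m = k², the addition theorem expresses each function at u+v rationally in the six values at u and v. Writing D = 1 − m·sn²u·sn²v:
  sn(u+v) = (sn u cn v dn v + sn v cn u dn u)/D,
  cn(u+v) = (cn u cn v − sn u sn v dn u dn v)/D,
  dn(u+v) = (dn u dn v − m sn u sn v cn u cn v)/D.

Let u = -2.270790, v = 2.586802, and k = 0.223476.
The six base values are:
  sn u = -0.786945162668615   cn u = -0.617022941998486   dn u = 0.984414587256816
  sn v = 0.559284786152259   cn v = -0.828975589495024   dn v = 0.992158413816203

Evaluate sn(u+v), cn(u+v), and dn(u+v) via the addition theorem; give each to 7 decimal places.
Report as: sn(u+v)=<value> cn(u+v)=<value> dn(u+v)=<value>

m = k² = 0.049941522576
D = 1 − m·sn²u·sn²v = 0.9903257628294141
sn(u+v) = (sn u·cn v·dn v + sn v·cn u·dn u)/D = 0.3075296560384505/0.9903257628294141 = 0.3105338339980389
cn(u+v) = (cn u·cn v − sn u·sn v·dn u·dn v)/D = 0.9413663618276007/0.9903257628294141 = 0.9505623272266151
dn(u+v) = (dn u·dn v − m·sn u·sn v·cn u·cn v)/D = 0.9879382179716591/0.9903257628294141 = 0.9975891318317988

sn(u+v)=0.3105338 cn(u+v)=0.9505623 dn(u+v)=0.9975891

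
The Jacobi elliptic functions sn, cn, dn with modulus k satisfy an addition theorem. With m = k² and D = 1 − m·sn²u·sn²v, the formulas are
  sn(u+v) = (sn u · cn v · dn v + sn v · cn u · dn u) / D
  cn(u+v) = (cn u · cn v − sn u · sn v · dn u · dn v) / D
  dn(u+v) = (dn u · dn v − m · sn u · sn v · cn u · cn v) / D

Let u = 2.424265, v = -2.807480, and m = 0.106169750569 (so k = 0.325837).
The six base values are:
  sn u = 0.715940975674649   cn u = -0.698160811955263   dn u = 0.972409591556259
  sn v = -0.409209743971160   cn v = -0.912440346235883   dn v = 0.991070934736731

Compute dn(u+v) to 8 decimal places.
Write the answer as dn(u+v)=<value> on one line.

m = k² = 0.106169750569
D = 1 − m·sn²u·sn²v = 0.9908872979992149
dn(u+v) = (dn u·dn v − m·sn u·sn v·cn u·cn v)/D = 0.9835414199710967/0.9908872979992149 = 0.9925865655529636

dn(u+v)=0.99258657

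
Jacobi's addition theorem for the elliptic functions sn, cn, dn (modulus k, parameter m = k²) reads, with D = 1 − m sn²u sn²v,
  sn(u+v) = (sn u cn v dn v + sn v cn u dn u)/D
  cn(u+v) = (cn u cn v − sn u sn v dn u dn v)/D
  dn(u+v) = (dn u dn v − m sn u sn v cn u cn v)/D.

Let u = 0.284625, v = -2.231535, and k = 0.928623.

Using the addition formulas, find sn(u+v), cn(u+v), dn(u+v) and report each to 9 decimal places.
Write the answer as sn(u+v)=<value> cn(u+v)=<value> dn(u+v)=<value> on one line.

sn u = 0.2776767708545181, cn u = 0.960674560362565, dn u = 0.9661830825443861
sn v = -0.9972941586271816, cn v = 0.07351436028492654, dn v = 0.3772528652439188
m = k² = 0.862340676129
D = 1 − m·sn²u·sn²v = 0.9338690863255609
sn(u+v) = (sn u·cn v·dn v + sn v·cn u·dn u)/D = -0.9179750303195168/0.9338690863255609 = -0.9829804238744195
cn(u+v) = (cn u·cn v − sn u·sn v·dn u·dn v)/D = 0.1715614003918722/0.9338690863255609 = 0.1837103325337651
dn(u+v) = (dn u·dn v − m·sn u·sn v·cn u·cn v)/D = 0.3813604847649776/0.9338690863255609 = 0.4083661086432297

sn(u+v)=-0.982980424 cn(u+v)=0.183710333 dn(u+v)=0.408366109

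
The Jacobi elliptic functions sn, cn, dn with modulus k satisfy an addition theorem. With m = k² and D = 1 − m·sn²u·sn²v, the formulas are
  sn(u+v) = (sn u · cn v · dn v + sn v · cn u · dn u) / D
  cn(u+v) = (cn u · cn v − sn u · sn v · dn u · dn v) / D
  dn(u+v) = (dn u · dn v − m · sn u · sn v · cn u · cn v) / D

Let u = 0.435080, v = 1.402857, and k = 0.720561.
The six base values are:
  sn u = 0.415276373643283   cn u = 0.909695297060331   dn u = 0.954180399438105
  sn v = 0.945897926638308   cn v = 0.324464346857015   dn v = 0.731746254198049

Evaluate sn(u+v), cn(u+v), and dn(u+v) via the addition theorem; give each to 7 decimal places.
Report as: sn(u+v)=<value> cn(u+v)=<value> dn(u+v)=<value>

m = k² = 0.519208154721
D = 1 − m·sn²u·sn²v = 0.9198867226089114
sn(u+v) = (sn u·cn v·dn v + sn v·cn u·dn u)/D = 0.9196493259843461/0.9198867226089114 = 0.9997419284149552
cn(u+v) = (cn u·cn v − sn u·sn v·dn u·dn v)/D = 0.02089735985004747/0.9198867226089114 = 0.02271731870504663
dn(u+v) = (dn u·dn v − m·sn u·sn v·cn u·cn v)/D = 0.6380193965671321/0.9198867226089114 = 0.6935847435188878

sn(u+v)=0.9997419 cn(u+v)=0.0227173 dn(u+v)=0.6935847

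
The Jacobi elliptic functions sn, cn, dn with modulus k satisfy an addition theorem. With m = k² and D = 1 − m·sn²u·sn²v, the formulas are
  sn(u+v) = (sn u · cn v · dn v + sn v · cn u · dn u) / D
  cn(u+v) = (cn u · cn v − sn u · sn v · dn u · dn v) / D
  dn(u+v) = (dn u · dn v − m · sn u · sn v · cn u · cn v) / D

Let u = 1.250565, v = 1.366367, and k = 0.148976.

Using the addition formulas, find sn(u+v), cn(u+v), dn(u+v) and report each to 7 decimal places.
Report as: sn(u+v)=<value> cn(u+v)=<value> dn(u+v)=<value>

sn u = 0.9474868173880147, cn u = 0.3197948262182035, dn u = 0.9899878222236474
sn v = 0.9778406550530384, cn v = 0.2093505512900427, dn v = 0.989332530408935
m = k² = 0.022193848576
D = 1 − m·sn²u·sn²v = 0.9809491152180502
sn(u+v) = (sn u·cn v·dn v + sn v·cn u·dn u)/D = 0.5058184119295208/0.9809491152180502 = 0.5156418453133372
cn(u+v) = (cn u·cn v − sn u·sn v·dn u·dn v)/D = -0.8404813506557853/0.9809491152180502 = -0.8568042293090391
dn(u+v) = (dn u·dn v − m·sn u·sn v·cn u·cn v)/D = 0.9780505202703196/0.9809491152180502 = 0.99704511181797

sn(u+v)=0.5156418 cn(u+v)=-0.8568042 dn(u+v)=0.9970451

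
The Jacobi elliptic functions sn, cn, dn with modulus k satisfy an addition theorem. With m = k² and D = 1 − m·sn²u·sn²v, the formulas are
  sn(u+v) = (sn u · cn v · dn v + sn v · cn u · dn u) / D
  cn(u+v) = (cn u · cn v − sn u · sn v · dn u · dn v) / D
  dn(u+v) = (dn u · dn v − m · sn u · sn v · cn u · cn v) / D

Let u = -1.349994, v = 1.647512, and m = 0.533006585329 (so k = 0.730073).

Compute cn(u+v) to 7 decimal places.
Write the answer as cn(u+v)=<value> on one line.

cn(u+v)=0.9567368

sn u = -0.9311207252353762, cn u = 0.3647111117544228, dn u = 0.7334104284560149
sn v = 0.9869418340100645, cn v = 0.1610770507578601, dn v = 0.6934138054657043
m = k² = 0.533006585329
D = 1 − m·sn²u·sn²v = 0.5498806555052222
cn(u+v) = (cn u·cn v − sn u·sn v·dn u·dn v)/D = 0.5260910691440403/0.5498806555052222 = 0.9567368189387853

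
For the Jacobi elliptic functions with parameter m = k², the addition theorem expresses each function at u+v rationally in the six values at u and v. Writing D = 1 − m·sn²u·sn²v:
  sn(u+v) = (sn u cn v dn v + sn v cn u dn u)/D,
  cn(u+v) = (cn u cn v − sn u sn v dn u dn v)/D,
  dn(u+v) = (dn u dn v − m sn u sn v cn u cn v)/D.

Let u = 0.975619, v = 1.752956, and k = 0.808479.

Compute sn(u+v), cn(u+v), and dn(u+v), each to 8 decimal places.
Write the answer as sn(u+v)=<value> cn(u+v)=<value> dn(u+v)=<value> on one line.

sn(u+v)=0.90273972 cn(u+v)=-0.43018717 dn(u+v)=0.68361149

sn u = 0.7788869202041384, cn u = 0.6271643847787533, dn u = 0.7768272864090017
sn v = 0.9882166553264511, cn v = 0.1530615632201704, dn v = 0.6013942478203375
m = k² = 0.653638293441
D = 1 − m·sn²u·sn²v = 0.61275069460224
sn(u+v) = (sn u·cn v·dn v + sn v·cn u·dn u)/D = 0.5531543890990629/0.61275069460224 = 0.9027397177544395
cn(u+v) = (cn u·cn v − sn u·sn v·dn u·dn v)/D = -0.2635974877649067/0.61275069460224 = -0.4301871708787175
dn(u+v) = (dn u·dn v − m·sn u·sn v·cn u·cn v)/D = 0.418883413014631/0.61275069460224 = 0.6836114862122584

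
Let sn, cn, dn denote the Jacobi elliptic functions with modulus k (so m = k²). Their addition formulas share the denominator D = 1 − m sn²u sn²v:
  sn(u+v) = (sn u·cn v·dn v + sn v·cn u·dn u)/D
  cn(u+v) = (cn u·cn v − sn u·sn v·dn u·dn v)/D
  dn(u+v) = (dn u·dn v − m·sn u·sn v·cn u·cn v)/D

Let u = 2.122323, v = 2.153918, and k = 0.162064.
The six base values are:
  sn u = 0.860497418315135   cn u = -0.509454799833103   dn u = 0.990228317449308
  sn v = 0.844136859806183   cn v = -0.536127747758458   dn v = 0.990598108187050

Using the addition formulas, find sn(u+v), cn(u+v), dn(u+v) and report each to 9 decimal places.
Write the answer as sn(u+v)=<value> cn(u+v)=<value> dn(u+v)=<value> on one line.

m = k² = 0.026264740096
D = 1 − m·sn²u·sn²v = 0.986142082234866
sn(u+v) = (sn u·cn v·dn v + sn v·cn u·dn u)/D = -0.8828463735850696/0.986142082234866 = -0.895252712047639
cn(u+v) = (cn u·cn v − sn u·sn v·dn u·dn v)/D = -0.4393842134194273/0.986142082234866 = -0.4455587296545172
dn(u+v) = (dn u·dn v − m·sn u·sn v·cn u·cn v)/D = 0.9757074369551109/0.986142082234866 = 0.9894187202151364

sn(u+v)=-0.895252712 cn(u+v)=-0.445558730 dn(u+v)=0.989418720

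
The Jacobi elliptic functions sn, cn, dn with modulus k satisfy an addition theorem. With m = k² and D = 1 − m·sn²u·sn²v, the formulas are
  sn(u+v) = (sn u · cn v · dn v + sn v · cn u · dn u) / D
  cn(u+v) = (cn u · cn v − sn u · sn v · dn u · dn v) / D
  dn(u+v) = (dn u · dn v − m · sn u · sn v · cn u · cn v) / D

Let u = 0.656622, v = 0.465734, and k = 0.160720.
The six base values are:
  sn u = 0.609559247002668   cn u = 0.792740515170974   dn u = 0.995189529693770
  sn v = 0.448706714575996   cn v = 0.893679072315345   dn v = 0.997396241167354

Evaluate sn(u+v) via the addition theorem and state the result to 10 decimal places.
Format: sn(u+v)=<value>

m = k² = 0.0258309184
D = 1 − m·sn²u·sn²v = 0.9980676008746386
sn(u+v) = (sn u·cn v·dn v + sn v·cn u·dn u)/D = 0.8973288132071101/0.9980676008746386 = 0.8990661678835703

sn(u+v)=0.8990661679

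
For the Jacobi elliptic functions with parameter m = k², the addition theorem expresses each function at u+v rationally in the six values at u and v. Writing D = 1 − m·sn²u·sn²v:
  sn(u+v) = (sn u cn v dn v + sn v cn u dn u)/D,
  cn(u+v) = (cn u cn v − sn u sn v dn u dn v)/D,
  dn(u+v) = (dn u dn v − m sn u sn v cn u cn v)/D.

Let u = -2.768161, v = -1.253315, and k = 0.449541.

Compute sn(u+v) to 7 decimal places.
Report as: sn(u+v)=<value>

sn u = -0.5208474210087829, cn u = -0.8536497900359958, dn u = 0.9722023437386172
sn v = -0.9338150133873818, cn v = 0.3577562309343108, dn v = 0.9076221249888771
m = k² = 0.202087110681
D = 1 − m·sn²u·sn²v = 0.9521941158344534
sn(u+v) = (sn u·cn v·dn v + sn v·cn u·dn u)/D = 0.6058690122815545/0.9521941158344534 = 0.6362872887012145

sn(u+v)=0.6362873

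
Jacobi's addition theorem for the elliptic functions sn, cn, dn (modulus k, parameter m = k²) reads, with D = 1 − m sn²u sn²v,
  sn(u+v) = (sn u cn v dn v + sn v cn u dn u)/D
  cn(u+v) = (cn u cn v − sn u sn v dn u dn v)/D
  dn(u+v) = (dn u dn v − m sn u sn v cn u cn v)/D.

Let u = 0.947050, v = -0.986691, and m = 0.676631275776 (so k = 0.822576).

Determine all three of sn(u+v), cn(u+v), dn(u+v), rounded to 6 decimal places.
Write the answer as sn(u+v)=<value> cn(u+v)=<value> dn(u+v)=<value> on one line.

sn(u+v)=-0.039624 cn(u+v)=0.999215 dn(u+v)=0.999469

sn u = 0.7629771088426769, cn u = 0.6464255033505949, dn u = 0.7785305918705934
sn v = -0.7823977728181333, cn v = 0.6227790339191138, dn v = 0.7653774787943503
m = k² = 0.676631275776
D = 1 − m·sn²u·sn²v = 0.7588816318349706
sn(u+v) = (sn u·cn v·dn v + sn v·cn u·dn u)/D = -0.03006962379383993/0.7588816318349706 = -0.03962360206443762
cn(u+v) = (cn u·cn v − sn u·sn v·dn u·dn v)/D = 0.758285664417708/0.7588816318349706 = 0.9992146767133873
dn(u+v) = (dn u·dn v − m·sn u·sn v·cn u·cn v)/D = 0.7584784328708173/0.7588816318349706 = 0.9994686932095346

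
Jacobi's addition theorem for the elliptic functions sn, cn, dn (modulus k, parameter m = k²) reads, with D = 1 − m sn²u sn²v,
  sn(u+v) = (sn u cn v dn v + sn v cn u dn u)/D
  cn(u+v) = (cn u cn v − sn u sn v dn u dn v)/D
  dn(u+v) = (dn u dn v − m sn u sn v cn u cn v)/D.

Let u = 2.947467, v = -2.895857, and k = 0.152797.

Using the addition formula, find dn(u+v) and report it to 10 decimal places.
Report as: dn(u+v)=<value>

sn u = 0.2110704568632671, cn u = -0.9774708498157537, dn u = 0.9994798033710346
sn v = -0.261181722834621, cn v = -0.965289649616704, dn v = 0.9992033670879206
m = k² = 0.023346923209
D = 1 − m·sn²u·sn²v = 0.9999290471050524
dn(u+v) = (dn u·dn v − m·sn u·sn v·cn u·cn v)/D = 0.9998979837264954/0.9999290471050524 = 0.9999689344172499

dn(u+v)=0.9999689344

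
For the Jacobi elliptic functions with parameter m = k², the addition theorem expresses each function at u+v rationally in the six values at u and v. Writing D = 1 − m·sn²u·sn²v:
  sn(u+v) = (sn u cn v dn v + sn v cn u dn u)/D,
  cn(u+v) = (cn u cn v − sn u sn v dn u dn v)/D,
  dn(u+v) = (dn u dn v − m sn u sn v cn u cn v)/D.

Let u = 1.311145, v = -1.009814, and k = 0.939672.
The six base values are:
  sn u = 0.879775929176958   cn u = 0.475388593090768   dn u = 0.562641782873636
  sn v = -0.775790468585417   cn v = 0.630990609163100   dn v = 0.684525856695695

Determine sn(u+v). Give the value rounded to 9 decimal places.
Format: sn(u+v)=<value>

m = k² = 0.882983467584
D = 1 − m·sn²u·sn²v = 0.58867453048277
sn(u+v) = (sn u·cn v·dn v + sn v·cn u·dn u)/D = 0.1724976973465606/0.58867453048277 = 0.293027281484551

sn(u+v)=0.293027281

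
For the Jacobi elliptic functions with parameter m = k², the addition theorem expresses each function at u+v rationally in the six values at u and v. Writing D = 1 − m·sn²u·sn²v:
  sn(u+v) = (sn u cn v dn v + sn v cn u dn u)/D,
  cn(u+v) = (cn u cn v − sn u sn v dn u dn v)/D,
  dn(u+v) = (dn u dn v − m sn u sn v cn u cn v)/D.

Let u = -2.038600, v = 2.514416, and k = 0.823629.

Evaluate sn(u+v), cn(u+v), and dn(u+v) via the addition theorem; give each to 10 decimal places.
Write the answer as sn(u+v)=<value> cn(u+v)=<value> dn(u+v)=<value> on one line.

sn u = -0.9999941106133613, cn u = 0.003432016694679497, dn u = 0.567136015996005
sn v = 0.9629618703128835, cn v = -0.2696376018353398, dn v = 0.6090610771091035
m = k² = 0.678364729641
D = 1 − m·sn²u·sn²v = 0.3709628050012591
sn(u+v) = (sn u·cn v·dn v + sn v·cn u·dn u)/D = 0.166099129522382/0.3709628050012591 = 0.4477514383735001
cn(u+v) = (cn u·cn v − sn u·sn v·dn u·dn v)/D = 0.3316993847843392/0.3709628050012591 = 0.8941580673653075
dn(u+v) = (dn u·dn v − m·sn u·sn v·cn u·cn v)/D = 0.3448159681275882/0.3709628050012591 = 0.9295162843251032

sn(u+v)=0.4477514384 cn(u+v)=0.8941580674 dn(u+v)=0.9295162843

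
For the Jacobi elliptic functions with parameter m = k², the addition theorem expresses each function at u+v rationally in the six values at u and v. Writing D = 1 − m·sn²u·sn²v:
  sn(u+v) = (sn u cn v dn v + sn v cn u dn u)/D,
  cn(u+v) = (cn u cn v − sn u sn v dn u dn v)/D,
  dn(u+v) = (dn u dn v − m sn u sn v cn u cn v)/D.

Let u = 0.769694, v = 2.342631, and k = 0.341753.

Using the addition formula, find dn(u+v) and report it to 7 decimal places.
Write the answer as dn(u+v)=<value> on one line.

dn(u+v)=0.9990550

sn u = 0.6902443822636669, cn u = 0.723576321305119, dn u = 0.971779013386498
sn v = 0.7741142179926297, cn v = -0.6330459521248512, dn v = 0.9643703639553344
m = k² = 0.116795113009
D = 1 − m·sn²u·sn²v = 0.9666542476174473
dn(u+v) = (dn u·dn v − m·sn u·sn v·cn u·cn v)/D = 0.9657408011233128/0.9666542476174473 = 0.9990550432107593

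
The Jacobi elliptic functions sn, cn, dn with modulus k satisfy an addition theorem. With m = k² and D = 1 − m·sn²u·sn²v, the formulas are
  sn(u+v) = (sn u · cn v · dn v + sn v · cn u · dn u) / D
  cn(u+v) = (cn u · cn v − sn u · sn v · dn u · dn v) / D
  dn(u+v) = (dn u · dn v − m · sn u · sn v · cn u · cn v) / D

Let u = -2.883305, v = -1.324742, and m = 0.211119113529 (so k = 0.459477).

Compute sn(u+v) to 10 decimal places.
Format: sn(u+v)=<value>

sn(u+v)=0.7560117872

sn u = -0.4297564003074841, cn u = -0.9029448689675098, dn u = 0.9803103039010092
sn v = -0.9542456195667406, cn v = 0.2990239079700607, dn v = 0.8987536730512362
m = k² = 0.211119113529
D = 1 − m·sn²u·sn²v = 0.9644947471126693
sn(u+v) = (sn u·cn v·dn v + sn v·cn u·dn u)/D = 0.7291693975401666/0.9644947471126693 = 0.7560117872316285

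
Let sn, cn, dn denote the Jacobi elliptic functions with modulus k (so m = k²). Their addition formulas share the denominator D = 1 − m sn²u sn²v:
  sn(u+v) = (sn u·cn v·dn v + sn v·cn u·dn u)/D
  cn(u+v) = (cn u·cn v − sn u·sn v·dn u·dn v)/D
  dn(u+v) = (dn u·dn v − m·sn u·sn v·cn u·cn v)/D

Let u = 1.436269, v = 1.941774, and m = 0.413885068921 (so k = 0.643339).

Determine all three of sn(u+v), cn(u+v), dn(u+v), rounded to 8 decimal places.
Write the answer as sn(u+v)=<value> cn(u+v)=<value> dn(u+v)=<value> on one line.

sn(u+v)=0.19473269 cn(u+v)=-0.98085635 dn(u+v)=0.99212153

sn u = 0.9635093244160005, cn u = 0.2676747686342929, dn u = 0.7847099501996445
sn v = 0.9929897979300594, cn v = -0.1182000897073258, dn v = 0.7693487034410976
m = k² = 0.413885068921
D = 1 − m·sn²u·sn²v = 0.6211378877441816
sn(u+v) = (sn u·cn v·dn v + sn v·cn u·dn u)/D = 0.1209558520016026/0.6211378877441816 = 0.1947326904190053
cn(u+v) = (cn u·cn v − sn u·sn v·dn u·dn v)/D = -0.6092470414026398/0.6211378877441816 = -0.980856349972908
dn(u+v) = (dn u·dn v − m·sn u·sn v·cn u·cn v)/D = 0.6162442741010347/0.6211378877441816 = 0.9921215341396751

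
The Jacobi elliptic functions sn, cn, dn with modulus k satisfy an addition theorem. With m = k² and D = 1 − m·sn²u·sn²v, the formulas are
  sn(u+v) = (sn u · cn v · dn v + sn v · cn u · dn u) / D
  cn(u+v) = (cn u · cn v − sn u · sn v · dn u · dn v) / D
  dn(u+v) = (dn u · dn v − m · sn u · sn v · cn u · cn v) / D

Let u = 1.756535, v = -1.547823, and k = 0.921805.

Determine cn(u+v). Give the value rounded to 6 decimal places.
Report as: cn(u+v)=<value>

cn(u+v)=0.978562

sn u = 0.9667115033496765, cn u = 0.2558688517412943, dn u = 0.4537687092023332
sn v = -0.9364113941184627, cn v = 0.3509041193333546, dn v = 0.5048814309243276
m = k² = 0.849724458025
D = 1 − m·sn²u·sn²v = 0.3036857694813117
cn(u+v) = (cn u·cn v − sn u·sn v·dn u·dn v)/D = 0.2971752942152648/0.3036857694813117 = 0.9785618032838134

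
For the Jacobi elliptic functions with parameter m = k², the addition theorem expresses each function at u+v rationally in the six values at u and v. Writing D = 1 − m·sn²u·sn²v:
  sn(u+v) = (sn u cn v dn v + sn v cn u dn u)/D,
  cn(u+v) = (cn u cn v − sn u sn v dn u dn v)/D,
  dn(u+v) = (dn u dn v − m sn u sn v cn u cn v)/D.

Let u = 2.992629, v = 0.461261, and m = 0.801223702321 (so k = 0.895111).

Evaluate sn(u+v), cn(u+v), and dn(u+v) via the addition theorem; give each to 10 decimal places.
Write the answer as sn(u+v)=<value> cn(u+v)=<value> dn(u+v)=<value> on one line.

sn(u+v)=0.8067544900 cn(u+v)=-0.5908867851 dn(u+v)=0.6917523431

sn u = 0.9393695927003695, cn u = -0.3429063550153917, dn u = 0.5412836604598818
sn v = 0.43387622401536, cn v = 0.9009724869462847, dn v = 0.9215046269909889
m = k² = 0.801223702321
D = 1 − m·sn²u·sn²v = 0.8669059967400954
sn(u+v) = (sn u·cn v·dn v + sn v·cn u·dn u)/D = 0.6993803052799188/0.8669059967400954 = 0.8067544900022165
cn(u+v) = (cn u·cn v − sn u·sn v·dn u·dn v)/D = -0.5122432974383422/0.8669059967400954 = -0.590886785146921
dn(u+v) = (dn u·dn v − m·sn u·sn v·cn u·cn v)/D = 0.5996842545011404/0.8669059967400954 = 0.69175234311008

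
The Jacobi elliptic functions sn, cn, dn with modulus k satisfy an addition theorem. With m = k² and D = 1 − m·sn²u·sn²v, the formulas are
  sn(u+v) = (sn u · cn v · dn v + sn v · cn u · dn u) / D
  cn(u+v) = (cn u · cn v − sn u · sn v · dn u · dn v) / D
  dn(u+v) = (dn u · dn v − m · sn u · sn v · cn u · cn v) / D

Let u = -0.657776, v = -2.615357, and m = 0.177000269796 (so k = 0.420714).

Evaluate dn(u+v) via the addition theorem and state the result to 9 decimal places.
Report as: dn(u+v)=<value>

dn(u+v)=0.999952018

sn u = -0.6052635490059797, cn u = 0.7960251479976534, dn u = 0.9670351697726269
sn v = -0.6230162130458489, cn v = -0.7822089223998979, dn v = 0.9650375570799375
m = k² = 0.177000269796
D = 1 − m·sn²u·sn²v = 0.9748312489118646
dn(u+v) = (dn u·dn v − m·sn u·sn v·cn u·cn v)/D = 0.9747844742836118/0.9748312489118646 = 0.9999520177176255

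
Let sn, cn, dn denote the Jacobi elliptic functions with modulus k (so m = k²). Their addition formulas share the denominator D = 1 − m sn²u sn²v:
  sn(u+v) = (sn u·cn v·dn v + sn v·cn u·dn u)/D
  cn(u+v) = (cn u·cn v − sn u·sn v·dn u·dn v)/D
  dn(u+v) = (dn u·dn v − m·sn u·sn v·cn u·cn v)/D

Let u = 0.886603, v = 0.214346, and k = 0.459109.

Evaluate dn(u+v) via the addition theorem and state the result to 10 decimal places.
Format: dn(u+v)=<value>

sn u = 0.7615902740400397, cn u = 0.6480588356681955, dn u = 0.9368792959441017
sn v = 0.2123736327915332, cn v = 0.9771885386633058, dn v = 0.9952352656474883
m = k² = 0.210781073881
D = 1 − m·sn²u·sn²v = 0.9944858879973214
dn(u+v) = (dn u·dn v − m·sn u·sn v·cn u·cn v)/D = 0.9108256253619897/0.9944858879973214 = 0.9158758674758017

dn(u+v)=0.9158758675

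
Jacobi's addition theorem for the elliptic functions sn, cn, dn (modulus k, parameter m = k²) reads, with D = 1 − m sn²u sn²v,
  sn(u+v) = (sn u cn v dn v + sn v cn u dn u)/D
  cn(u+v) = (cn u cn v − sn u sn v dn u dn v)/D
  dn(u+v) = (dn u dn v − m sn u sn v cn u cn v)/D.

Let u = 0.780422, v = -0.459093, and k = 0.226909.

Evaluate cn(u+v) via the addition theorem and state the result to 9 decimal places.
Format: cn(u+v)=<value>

cn(u+v)=0.948904543

sn u = 0.7010116551445097, cn u = 0.713149815502714, dn u = 0.9872679748681767
sn v = -0.4424217800033303, cn v = 0.8968070966371112, dn v = 0.9949482155201389
m = k² = 0.051487694281
D = 1 − m·sn²u·sn²v = 0.9950474722399858
cn(u+v) = (cn u·cn v − sn u·sn v·dn u·dn v)/D = 0.944205067056045/0.9950474722399858 = 0.948904543147587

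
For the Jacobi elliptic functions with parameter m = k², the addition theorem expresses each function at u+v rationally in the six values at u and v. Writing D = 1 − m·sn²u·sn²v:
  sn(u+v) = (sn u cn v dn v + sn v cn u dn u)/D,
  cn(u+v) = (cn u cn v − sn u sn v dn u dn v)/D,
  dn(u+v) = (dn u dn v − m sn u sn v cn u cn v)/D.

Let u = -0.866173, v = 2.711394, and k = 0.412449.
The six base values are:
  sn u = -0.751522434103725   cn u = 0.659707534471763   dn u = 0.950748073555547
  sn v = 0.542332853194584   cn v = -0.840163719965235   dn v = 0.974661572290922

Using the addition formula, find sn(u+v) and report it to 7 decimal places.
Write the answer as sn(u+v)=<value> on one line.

m = k² = 0.170114177601
D = 1 − m·sn²u·sn²v = 0.9717410359872403
sn(u+v) = (sn u·cn v·dn v + sn v·cn u·dn u)/D = 0.9555628154125593/0.9717410359872403 = 0.9833513045394395

sn(u+v)=0.9833513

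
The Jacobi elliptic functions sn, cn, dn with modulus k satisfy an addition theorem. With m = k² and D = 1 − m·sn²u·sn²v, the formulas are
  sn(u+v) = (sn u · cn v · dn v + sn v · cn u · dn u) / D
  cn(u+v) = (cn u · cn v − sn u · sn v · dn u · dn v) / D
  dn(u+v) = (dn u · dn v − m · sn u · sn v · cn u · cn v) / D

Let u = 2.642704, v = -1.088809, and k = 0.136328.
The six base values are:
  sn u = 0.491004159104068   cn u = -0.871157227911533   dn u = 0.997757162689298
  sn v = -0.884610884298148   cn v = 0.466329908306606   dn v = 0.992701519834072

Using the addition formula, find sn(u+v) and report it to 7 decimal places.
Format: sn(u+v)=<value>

m = k² = 0.018585323584
D = 1 − m·sn²u·sn²v = 0.9964937326636121
sn(u+v) = (sn u·cn v·dn v + sn v·cn u·dn u)/D = 0.9962055484835271/0.9964937326636121 = 0.9997108018137608

sn(u+v)=0.9997108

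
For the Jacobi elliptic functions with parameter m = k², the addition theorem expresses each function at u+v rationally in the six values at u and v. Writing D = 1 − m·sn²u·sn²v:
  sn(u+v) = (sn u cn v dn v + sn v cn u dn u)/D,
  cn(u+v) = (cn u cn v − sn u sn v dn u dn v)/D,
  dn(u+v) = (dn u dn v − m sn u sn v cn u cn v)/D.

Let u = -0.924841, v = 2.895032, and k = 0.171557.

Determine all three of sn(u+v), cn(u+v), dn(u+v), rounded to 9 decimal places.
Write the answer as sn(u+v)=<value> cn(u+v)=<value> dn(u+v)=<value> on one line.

sn u = -0.7965544081533502, cn u = 0.6045668489517648, dn u = 0.9906187722019139
sn v = 0.2667042740157684, cn v = -0.9637784134445645, dn v = 0.9989526922407704
m = k² = 0.029431804249
D = 1 − m·sn²u·sn²v = 0.998671664657332
sn(u+v) = (sn u·cn v·dn v + sn v·cn u·dn u)/D = 0.9266258516060517/0.998671664657332 = 0.9278583586568456
cn(u+v) = (cn u·cn v − sn u·sn v·dn u·dn v)/D = -0.3724374107481765/0.998671664657332 = -0.3729327905543096
dn(u+v) = (dn u·dn v − m·sn u·sn v·cn u·cn v)/D = 0.9859380826140017/0.998671664657332 = 0.9872494809916336

sn(u+v)=0.927858359 cn(u+v)=-0.372932791 dn(u+v)=0.987249481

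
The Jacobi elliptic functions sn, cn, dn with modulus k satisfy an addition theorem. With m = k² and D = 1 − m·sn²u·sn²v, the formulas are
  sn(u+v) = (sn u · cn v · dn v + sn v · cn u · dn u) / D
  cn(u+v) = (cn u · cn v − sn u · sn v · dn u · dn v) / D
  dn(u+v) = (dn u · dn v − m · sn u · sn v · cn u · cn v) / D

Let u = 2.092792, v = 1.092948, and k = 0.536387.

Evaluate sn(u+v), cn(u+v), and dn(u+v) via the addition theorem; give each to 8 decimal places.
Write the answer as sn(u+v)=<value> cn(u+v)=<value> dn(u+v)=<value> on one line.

sn(u+v)=0.22529117 cn(u+v)=-0.97429148 dn(u+v)=0.99267160

sn u = 0.946664629168219, cn u = -0.3222205454060906, dn u = 0.8614876046290239
sn v = 0.8643413065071525, cn v = 0.5029056629881082, dn v = 0.8860333853902152
m = k² = 0.287711013769
D = 1 − m·sn²u·sn²v = 0.8073720401513618
sn(u+v) = (sn u·cn v·dn v + sn v·cn u·dn u)/D = 0.1818937908726427/0.8073720401513618 = 0.2252911691598116
cn(u+v) = (cn u·cn v − sn u·sn v·dn u·dn v)/D = -0.786615700364639/0.8073720401513618 = -0.974291480563494
dn(u+v) = (dn u·dn v − m·sn u·sn v·cn u·cn v)/D = 0.8014552958809336/0.8073720401513618 = 0.9926716012244875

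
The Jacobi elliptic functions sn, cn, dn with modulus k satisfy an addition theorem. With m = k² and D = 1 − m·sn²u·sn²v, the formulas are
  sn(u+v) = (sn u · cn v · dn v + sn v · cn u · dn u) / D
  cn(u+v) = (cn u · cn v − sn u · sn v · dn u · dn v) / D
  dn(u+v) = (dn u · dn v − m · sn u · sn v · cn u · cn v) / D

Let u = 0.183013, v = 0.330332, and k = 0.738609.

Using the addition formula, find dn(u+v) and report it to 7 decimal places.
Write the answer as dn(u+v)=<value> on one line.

sn u = 0.1814491553412189, cn u = 0.9834003274485718, dn u = 0.9909786300325973
sn v = 0.3213303930558845, cn v = 0.9469671475286515, dn v = 0.9714272497028023
m = k² = 0.545543254881
D = 1 − m·sn²u·sn²v = 0.9981454322524369
dn(u+v) = (dn u·dn v − m·sn u·sn v·cn u·cn v)/D = 0.9330425433484981/0.9981454322524369 = 0.9347761490457095

dn(u+v)=0.9347761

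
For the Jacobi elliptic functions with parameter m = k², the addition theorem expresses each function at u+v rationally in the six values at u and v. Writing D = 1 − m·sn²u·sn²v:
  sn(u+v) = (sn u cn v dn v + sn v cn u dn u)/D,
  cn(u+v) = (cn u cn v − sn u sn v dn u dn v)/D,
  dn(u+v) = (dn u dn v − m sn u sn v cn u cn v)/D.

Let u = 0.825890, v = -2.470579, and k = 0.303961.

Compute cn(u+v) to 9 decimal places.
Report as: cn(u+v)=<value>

sn u = 0.7300096216548676, cn u = 0.6834368678168577, dn u = 0.9750706902652194
sn v = -0.6756648369389209, cn v = -0.7372089446854951, dn v = 0.9786831956304722
m = k² = 0.092392289521
D = 1 − m·sn²u·sn²v = 0.9775221104183577
cn(u+v) = (cn u·cn v − sn u·sn v·dn u·dn v)/D = -0.03314234291635672/0.9775221104183577 = -0.03390444324801261

cn(u+v)=-0.033904443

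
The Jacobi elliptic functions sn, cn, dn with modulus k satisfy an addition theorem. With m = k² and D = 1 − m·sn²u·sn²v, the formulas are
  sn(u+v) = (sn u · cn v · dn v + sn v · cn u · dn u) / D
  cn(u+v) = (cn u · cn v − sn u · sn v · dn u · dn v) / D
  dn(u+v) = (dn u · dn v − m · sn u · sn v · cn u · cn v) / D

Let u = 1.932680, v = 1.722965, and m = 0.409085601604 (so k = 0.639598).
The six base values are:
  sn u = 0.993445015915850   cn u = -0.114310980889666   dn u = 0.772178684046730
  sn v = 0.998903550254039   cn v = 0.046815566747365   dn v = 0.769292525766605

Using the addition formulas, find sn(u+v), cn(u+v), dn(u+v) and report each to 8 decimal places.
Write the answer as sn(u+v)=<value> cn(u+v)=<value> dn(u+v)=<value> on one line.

sn(u+v)=-0.08773908 cn(u+v)=-0.99614349 dn(u+v)=0.99842416

m = k² = 0.409085601604
D = 1 − m·sn²u·sn²v = 0.5971447961350802
sn(u+v) = (sn u·cn v·dn v + sn v·cn u·dn u)/D = -0.05239293210045525/0.5971447961350802 = -0.08773907507787011
cn(u+v) = (cn u·cn v − sn u·sn v·dn u·dn v)/D = -0.5948419018673143/0.5971447961350802 = -0.9961434910214893
dn(u+v) = (dn u·dn v − m·sn u·sn v·cn u·cn v)/D = 0.5962037903817021/0.5971447961350802 = 0.9984241581615236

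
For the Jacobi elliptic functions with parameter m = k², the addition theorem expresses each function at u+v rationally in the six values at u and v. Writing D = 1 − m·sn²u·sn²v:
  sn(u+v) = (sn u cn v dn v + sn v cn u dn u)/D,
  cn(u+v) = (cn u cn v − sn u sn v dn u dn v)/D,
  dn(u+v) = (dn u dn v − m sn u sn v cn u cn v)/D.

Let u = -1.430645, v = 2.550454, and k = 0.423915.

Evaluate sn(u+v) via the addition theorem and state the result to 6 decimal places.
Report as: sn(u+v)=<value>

sn(u+v)=0.885313

sn u = -0.9803576252466971, cn u = 0.1972281080897361, dn u = 0.9095528366475304
sn v = 0.6723759190581274, cn v = -0.7402098509684524, dn v = 0.9585185254239951
m = k² = 0.179703927225
D = 1 − m·sn²u·sn²v = 0.9219179993739511
sn(u+v) = (sn u·cn v·dn v + sn v·cn u·dn u)/D = 0.8161855973356908/0.9219179993739511 = 0.8853125743178241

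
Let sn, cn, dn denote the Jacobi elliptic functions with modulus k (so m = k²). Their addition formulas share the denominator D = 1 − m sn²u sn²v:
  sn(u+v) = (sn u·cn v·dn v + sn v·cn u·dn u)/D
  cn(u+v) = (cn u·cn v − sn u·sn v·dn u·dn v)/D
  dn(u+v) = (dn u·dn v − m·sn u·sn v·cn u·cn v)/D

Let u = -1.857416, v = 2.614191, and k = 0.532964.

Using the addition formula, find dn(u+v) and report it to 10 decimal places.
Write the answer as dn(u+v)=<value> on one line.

dn(u+v)=0.9334121179

sn u = -0.991642039017842, cn u = -0.1290196359184785, dn u = 0.8489273822233335
sn v = 0.6992109732152131, cn v = -0.7149153900535605, dn v = 0.9279702526146548
m = k² = 0.284050625296
D = 1 − m·sn²u·sn²v = 0.8634404491320766
dn(u+v) = (dn u·dn v − m·sn u·sn v·cn u·cn v)/D = 0.8059457782667057/0.8634404491320766 = 0.9334121178557663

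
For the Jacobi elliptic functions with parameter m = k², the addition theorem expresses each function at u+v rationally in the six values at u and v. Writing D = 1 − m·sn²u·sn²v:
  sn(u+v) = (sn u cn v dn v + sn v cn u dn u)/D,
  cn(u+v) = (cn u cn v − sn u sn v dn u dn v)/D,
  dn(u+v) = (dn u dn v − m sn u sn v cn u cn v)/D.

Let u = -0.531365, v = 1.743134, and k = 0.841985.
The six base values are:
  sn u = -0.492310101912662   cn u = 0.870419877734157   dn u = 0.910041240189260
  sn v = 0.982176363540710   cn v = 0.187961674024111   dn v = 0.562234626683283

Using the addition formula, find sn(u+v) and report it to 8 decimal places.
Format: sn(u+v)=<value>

m = k² = 0.708938740225
D = 1 − m·sn²u·sn²v = 0.8342455637229554
sn(u+v) = (sn u·cn v·dn v + sn v·cn u·dn u)/D = 0.7259729385768025/0.8342455637229554 = 0.8702149224948001

sn(u+v)=0.87021492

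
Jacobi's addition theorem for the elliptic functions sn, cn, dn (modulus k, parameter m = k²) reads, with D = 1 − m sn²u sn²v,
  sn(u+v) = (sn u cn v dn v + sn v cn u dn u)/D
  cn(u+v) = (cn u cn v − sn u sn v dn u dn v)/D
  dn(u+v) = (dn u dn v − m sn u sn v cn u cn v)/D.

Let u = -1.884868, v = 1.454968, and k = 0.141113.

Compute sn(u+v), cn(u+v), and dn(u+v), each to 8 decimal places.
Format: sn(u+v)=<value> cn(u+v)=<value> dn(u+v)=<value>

sn(u+v)=-0.41654894 cn(u+v)=0.90911329 dn(u+v)=0.99827093

sn u = -0.954388309948047, cn u = -0.2985681728425026, dn u = 0.9908896074052937
sn v = 0.9925056485867536, cn v = 0.1221987623643852, dn v = 0.9901436618190397
m = k² = 0.019912878769
D = 1 − m·sn²u·sn²v = 0.9821330572329004
sn(u+v) = (sn u·cn v·dn v + sn v·cn u·dn u)/D = -0.4091064841060178/0.9821330572329004 = -0.4165489401799082
cn(u+v) = (cn u·cn v − sn u·sn v·dn u·dn v)/D = 0.8928702183251809/0.9821330572329004 = 0.9091132935091177
dn(u+v) = (dn u·dn v − m·sn u·sn v·cn u·cn v)/D = 0.9804348836710831/0.9821330572329004 = 0.9982709333024572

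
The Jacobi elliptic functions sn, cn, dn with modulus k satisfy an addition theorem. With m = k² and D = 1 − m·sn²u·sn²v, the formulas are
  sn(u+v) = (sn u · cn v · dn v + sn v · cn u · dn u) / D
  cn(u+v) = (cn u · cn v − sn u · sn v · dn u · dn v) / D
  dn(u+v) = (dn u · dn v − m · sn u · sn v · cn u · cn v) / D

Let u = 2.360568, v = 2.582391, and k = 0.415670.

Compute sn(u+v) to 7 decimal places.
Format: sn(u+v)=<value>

sn u = 0.7908678473403132, cn u = -0.6119869672168673, dn u = 0.9444204505131254
sn v = 0.6446995998745876, cn v = -0.7644360182000497, dn v = 0.9634238403577557
m = k² = 0.1727815489
D = 1 − m·sn²u·sn²v = 0.9550820421104517
sn(u+v) = (sn u·cn v·dn v + sn v·cn u·dn u)/D = -0.9550740638198093/0.9550820421104517 = -0.9999916464865942

sn(u+v)=-0.9999916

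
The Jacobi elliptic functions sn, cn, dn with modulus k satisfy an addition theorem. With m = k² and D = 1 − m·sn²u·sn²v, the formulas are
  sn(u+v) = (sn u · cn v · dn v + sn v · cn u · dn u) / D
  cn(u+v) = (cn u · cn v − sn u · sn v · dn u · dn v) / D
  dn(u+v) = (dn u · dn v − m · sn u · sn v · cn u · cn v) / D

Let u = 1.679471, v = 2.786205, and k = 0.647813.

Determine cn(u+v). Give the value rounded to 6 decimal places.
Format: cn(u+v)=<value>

sn u = 0.9963601423455106, cn u = 0.08524357304356623, dn u = 0.763798255231408
sn v = 0.6930344540055926, cn v = -0.7209044635464329, dn v = 0.8935534990741473
m = k² = 0.419661682969
D = 1 − m·sn²u·sn²v = 0.7999025003262505
cn(u+v) = (cn u·cn v − sn u·sn v·dn u·dn v)/D = -0.5327231226755006/0.7999025003262505 = -0.665985070003185

cn(u+v)=-0.665985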